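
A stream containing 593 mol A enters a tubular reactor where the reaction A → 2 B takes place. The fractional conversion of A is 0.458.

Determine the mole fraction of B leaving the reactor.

A reacted = 0.458 × 593 = 271.6 mol; ν_A = −1, so ξ = 271.6/1 = 271.6 mol.
Outlet amounts (n = n₀ + ν ξ):
  A: 593 − 1(271.6) = 321.4
  B: 0 + 2(271.6) = 543.2
Total out = 864.6 mol; y_B = 543.2 / 864.6 = 0.6283.

0.628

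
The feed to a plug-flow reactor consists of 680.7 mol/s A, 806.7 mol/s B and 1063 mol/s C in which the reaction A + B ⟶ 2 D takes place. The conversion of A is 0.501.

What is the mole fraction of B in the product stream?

A reacted = 0.501 × 680.7 = 341 mol/s; ν_A = −1, so ξ = 341/1 = 341 mol/s.
Outlet amounts (n = n₀ + ν ξ):
  A: 680.7 − 1(341) = 339.7
  B: 806.7 − 1(341) = 465.7
  D: 0 + 2(341) = 682.1
  C: 1063 (inert)
Total out = 2550 mol/s; y_B = 465.7 / 2550 = 0.1826.

0.183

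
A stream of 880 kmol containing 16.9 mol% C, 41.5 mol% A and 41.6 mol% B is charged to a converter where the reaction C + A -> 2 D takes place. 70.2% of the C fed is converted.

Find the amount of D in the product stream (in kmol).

C reacted = 0.702 × 148.7 = 104.4 kmol; ν_C = −1, so ξ = 104.4/1 = 104.4 kmol.
Outlet amounts (n = n₀ + ν ξ):
  C: 148.7 − 1(104.4) = 44.32
  A: 365.2 − 1(104.4) = 260.8
  D: 0 + 2(104.4) = 208.8
  B: 366.1 (inert)

209 kmol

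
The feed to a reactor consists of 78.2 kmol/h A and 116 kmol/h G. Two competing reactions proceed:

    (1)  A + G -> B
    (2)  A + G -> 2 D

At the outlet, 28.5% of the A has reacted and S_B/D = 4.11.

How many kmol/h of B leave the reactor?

19.9 kmol/h

Conversion of A: A consumed = 0.285 × 78.2 = 22.29 kmol/h = 1ξ₁ + 1ξ₂.
Selectivity: 1ξ₁ / (2ξ₂) = 4.11 → ξ₁ = 8.22 ξ₂.
Substitute: (1·8.22 + 1) ξ₂ = 22.29 → ξ₂ = 2.417 kmol/h, ξ₁ = 19.87 kmol/h.
Outlet amounts (n = n₀ + Σ ν·ξ):
  A: 78.2 − 1(19.87) − 1(2.417) = 55.91
  G: 116 − 1(19.87) − 1(2.417) = 93.71
  B: 0 + 1(19.87) = 19.87
  D: 0 + 2(2.417) = 4.834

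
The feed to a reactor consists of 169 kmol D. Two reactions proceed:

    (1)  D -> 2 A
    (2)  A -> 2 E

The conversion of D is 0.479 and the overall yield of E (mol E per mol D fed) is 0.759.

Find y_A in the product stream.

0.311

Conversion of D: D consumed = 1ξ₁ = 0.479 × 169 → ξ₁ = 80.95 kmol.
Yield of E: 2ξ₂ / 169 = 0.759 → ξ₂ = 64.14 kmol.
Outlet amounts (n = n₀ + Σ ν·ξ):
  D: 169 − 1(80.95) = 88.05
  A: 0 + 2(80.95) − 1(64.14) = 97.77
  E: 0 + 2(64.14) = 128.3
Total out = 314.1 kmol; y_A = 97.77 / 314.1 = 0.3113.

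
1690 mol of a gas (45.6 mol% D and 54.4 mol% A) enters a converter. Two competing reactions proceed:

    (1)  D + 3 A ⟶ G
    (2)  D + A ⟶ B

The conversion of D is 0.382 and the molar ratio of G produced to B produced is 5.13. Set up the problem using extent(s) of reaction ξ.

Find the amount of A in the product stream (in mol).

Conversion of D: D consumed = 0.382 × 770.6 = 294.4 mol = 1ξ₁ + 1ξ₂.
Selectivity: 1ξ₁ / (1ξ₂) = 5.13 → ξ₁ = 5.13 ξ₂.
Substitute: (1·5.13 + 1) ξ₂ = 294.4 → ξ₂ = 48.02 mol, ξ₁ = 246.4 mol.
Outlet amounts (n = n₀ + Σ ν·ξ):
  D: 770.6 − 1(246.4) − 1(48.02) = 476.3
  A: 919.4 − 3(246.4) − 1(48.02) = 132.3
  G: 0 + 1(246.4) = 246.4
  B: 0 + 1(48.02) = 48.02

132 mol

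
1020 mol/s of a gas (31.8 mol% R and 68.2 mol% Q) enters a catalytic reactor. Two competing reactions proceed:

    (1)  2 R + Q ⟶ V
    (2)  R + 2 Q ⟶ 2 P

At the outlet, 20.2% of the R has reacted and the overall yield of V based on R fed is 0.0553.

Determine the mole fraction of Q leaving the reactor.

0.648

Yield of V: 1ξ₁ / 324.4 = 0.0553 → ξ₁ = 17.94 mol/s.
Conversion of R: 2ξ₁ + 1ξ₂ = 0.202 × 324.4 = 65.52 → ξ₂ = 29.65 mol/s.
Outlet amounts (n = n₀ + Σ ν·ξ):
  R: 324.4 − 2(17.94) − 1(29.65) = 258.8
  Q: 695.6 − 1(17.94) − 2(29.65) = 618.4
  V: 0 + 1(17.94) = 17.94
  P: 0 + 2(29.65) = 59.29
Total out = 954.5 mol/s; y_Q = 618.4 / 954.5 = 0.6479.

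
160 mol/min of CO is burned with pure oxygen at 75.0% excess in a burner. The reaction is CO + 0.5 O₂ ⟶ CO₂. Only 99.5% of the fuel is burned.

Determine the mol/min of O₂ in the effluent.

60.4 mol/min

Stoichiometric O₂ = 0.5 × 160 = 80 mol/min; O₂ fed = 80 × 1.750 = 140 mol/min.
Fuel reacted = 0.995 × 160 → ξ = 159.2 mol/min.
Outlet (n = n₀ + ν ξ):
  CO: 160 − 1(159.2) = 0.8
  O₂: 140 − 0.5(159.2) = 60.4
  CO₂: 0 + 1(159.2) = 159.2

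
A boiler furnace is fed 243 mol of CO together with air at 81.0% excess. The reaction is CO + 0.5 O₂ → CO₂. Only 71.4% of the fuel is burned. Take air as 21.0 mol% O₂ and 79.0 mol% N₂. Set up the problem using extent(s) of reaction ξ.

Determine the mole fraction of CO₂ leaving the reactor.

Stoichiometric O₂ = 0.5 × 243 = 121.5 mol; O₂ fed = 121.5 × 1.810 = 219.9 mol.
N₂ fed = 219.9 × 79/21 = 827.3 mol.
Fuel reacted = 0.714 × 243 → ξ = 173.5 mol.
Outlet (n = n₀ + ν ξ):
  CO: 243 − 1(173.5) = 69.5
  O₂: 219.9 − 0.5(173.5) = 133.2
  N₂: 827.3 (inert)
  CO₂: 0 + 1(173.5) = 173.5
Total out = 1203 mol; y_CO₂ = 173.5 / 1203 = 0.1442.

0.144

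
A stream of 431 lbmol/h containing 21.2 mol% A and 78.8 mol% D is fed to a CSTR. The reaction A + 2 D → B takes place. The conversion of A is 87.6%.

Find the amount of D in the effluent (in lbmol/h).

180 lbmol/h

A reacted = 0.876 × 91.37 = 80.04 lbmol/h; ν_A = −1, so ξ = 80.04/1 = 80.04 lbmol/h.
Outlet amounts (n = n₀ + ν ξ):
  A: 91.37 − 1(80.04) = 11.33
  D: 339.6 − 2(80.04) = 179.5
  B: 0 + 1(80.04) = 80.04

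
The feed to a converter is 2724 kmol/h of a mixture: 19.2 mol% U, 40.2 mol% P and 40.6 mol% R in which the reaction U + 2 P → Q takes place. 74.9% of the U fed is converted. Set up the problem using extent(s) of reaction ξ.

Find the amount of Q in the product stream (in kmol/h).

U reacted = 0.749 × 523 = 391.7 kmol/h; ν_U = −1, so ξ = 391.7/1 = 391.7 kmol/h.
Outlet amounts (n = n₀ + ν ξ):
  U: 523 − 1(391.7) = 131.3
  P: 1095 − 2(391.7) = 311.6
  Q: 0 + 1(391.7) = 391.7
  R: 1106 (inert)

392 kmol/h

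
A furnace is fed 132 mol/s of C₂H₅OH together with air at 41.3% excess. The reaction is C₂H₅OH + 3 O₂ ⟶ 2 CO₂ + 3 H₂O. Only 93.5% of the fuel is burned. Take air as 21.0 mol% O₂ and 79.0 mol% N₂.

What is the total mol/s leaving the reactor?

Stoichiometric O₂ = 3 × 132 = 396 mol/s; O₂ fed = 396 × 1.413 = 559.5 mol/s.
N₂ fed = 559.5 × 79/21 = 2105 mol/s.
Fuel reacted = 0.935 × 132 → ξ = 123.4 mol/s.
Outlet (n = n₀ + ν ξ):
  C₂H₅OH: 132 − 1(123.4) = 8.58
  O₂: 559.5 − 3(123.4) = 189.3
  N₂: 2105 (inert)
  CO₂: 0 + 2(123.4) = 246.8
  H₂O: 0 + 3(123.4) = 370.3
Total out = 8.58 + 189.3 + 2105 + 246.8 + 370.3 = 2920 mol/s.

2920 mol/s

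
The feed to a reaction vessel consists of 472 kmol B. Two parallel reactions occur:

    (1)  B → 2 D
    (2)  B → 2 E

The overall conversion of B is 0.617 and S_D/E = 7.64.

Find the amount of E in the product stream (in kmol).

67.4 kmol

Conversion of B: B consumed = 0.617 × 472 = 291.2 kmol = 1ξ₁ + 1ξ₂.
Selectivity: 2ξ₁ / (2ξ₂) = 7.64 → ξ₁ = 7.64 ξ₂.
Substitute: (1·7.64 + 1) ξ₂ = 291.2 → ξ₂ = 33.71 kmol, ξ₁ = 257.5 kmol.
Outlet amounts (n = n₀ + Σ ν·ξ):
  B: 472 − 1(257.5) − 1(33.71) = 180.8
  D: 0 + 2(257.5) = 515
  E: 0 + 2(33.71) = 67.41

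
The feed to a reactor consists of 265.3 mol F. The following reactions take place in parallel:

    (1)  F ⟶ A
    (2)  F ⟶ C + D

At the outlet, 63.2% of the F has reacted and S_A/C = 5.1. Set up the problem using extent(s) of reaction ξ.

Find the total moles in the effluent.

Conversion of F: F consumed = 0.632 × 265.3 = 167.7 mol = 1ξ₁ + 1ξ₂.
Selectivity: 1ξ₁ / (1ξ₂) = 5.1 → ξ₁ = 5.1 ξ₂.
Substitute: (1·5.1 + 1) ξ₂ = 167.7 → ξ₂ = 27.49 mol, ξ₁ = 140.2 mol.
Outlet amounts (n = n₀ + Σ ν·ξ):
  F: 265.3 − 1(140.2) − 1(27.49) = 97.63
  A: 0 + 1(140.2) = 140.2
  C: 0 + 1(27.49) = 27.49
  D: 0 + 1(27.49) = 27.49
Total out = 97.63 + 140.2 + 27.49 + 27.49 = 292.8 mol.

293 mol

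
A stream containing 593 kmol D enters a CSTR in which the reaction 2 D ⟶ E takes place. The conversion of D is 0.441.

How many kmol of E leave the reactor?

131 kmol

D reacted = 0.441 × 593 = 261.5 kmol; ν_D = −2, so ξ = 261.5/2 = 130.8 kmol.
Outlet amounts (n = n₀ + ν ξ):
  D: 593 − 2(130.8) = 331.5
  E: 0 + 1(130.8) = 130.8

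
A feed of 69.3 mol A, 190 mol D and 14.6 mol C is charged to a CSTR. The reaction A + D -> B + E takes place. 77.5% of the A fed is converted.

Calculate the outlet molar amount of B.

A reacted = 0.775 × 69.3 = 53.71 mol; ν_A = −1, so ξ = 53.71/1 = 53.71 mol.
Outlet amounts (n = n₀ + ν ξ):
  A: 69.3 − 1(53.71) = 15.59
  D: 190 − 1(53.71) = 136.3
  B: 0 + 1(53.71) = 53.71
  E: 0 + 1(53.71) = 53.71
  C: 14.6 (inert)

53.7 mol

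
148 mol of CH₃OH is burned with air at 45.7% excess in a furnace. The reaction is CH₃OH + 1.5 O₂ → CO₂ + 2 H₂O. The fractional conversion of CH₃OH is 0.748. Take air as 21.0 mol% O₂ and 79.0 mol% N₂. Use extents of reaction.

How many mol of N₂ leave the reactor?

1220 mol

Stoichiometric O₂ = 1.5 × 148 = 222 mol; O₂ fed = 222 × 1.457 = 323.5 mol.
N₂ fed = 323.5 × 79/21 = 1217 mol.
Fuel reacted = 0.748 × 148 → ξ = 110.7 mol.
Outlet (n = n₀ + ν ξ):
  CH₃OH: 148 − 1(110.7) = 37.3
  O₂: 323.5 − 1.5(110.7) = 157.4
  N₂: 1217 (inert)
  CO₂: 0 + 1(110.7) = 110.7
  H₂O: 0 + 2(110.7) = 221.4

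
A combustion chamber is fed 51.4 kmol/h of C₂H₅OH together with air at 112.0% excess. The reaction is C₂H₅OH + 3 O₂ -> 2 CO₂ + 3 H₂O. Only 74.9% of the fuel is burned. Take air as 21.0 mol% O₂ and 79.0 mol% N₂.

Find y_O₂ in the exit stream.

0.128

Stoichiometric O₂ = 3 × 51.4 = 154.2 kmol/h; O₂ fed = 154.2 × 2.120 = 326.9 kmol/h.
N₂ fed = 326.9 × 79/21 = 1230 kmol/h.
Fuel reacted = 0.749 × 51.4 → ξ = 38.5 kmol/h.
Outlet (n = n₀ + ν ξ):
  C₂H₅OH: 51.4 − 1(38.5) = 12.9
  O₂: 326.9 − 3(38.5) = 211.4
  N₂: 1230 (inert)
  CO₂: 0 + 2(38.5) = 77
  H₂O: 0 + 3(38.5) = 115.5
Total out = 1647 kmol/h; y_O₂ = 211.4 / 1647 = 0.1284.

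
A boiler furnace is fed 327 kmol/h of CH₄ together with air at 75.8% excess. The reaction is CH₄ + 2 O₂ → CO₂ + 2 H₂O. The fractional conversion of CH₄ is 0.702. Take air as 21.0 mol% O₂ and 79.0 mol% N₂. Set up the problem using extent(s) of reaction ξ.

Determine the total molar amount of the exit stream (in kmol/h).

Stoichiometric O₂ = 2 × 327 = 654 kmol/h; O₂ fed = 654 × 1.758 = 1150 kmol/h.
N₂ fed = 1150 × 79/21 = 4325 kmol/h.
Fuel reacted = 0.702 × 327 → ξ = 229.6 kmol/h.
Outlet (n = n₀ + ν ξ):
  CH₄: 327 − 1(229.6) = 97.45
  O₂: 1150 − 2(229.6) = 690.6
  N₂: 4325 (inert)
  CO₂: 0 + 1(229.6) = 229.6
  H₂O: 0 + 2(229.6) = 459.1
Total out = 97.45 + 690.6 + 4325 + 229.6 + 459.1 = 5802 kmol/h.

5800 kmol/h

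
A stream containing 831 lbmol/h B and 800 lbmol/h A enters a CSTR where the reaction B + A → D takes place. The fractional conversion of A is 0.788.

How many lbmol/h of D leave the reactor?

630 lbmol/h

A reacted = 0.788 × 800 = 630.4 lbmol/h; ν_A = −1, so ξ = 630.4/1 = 630.4 lbmol/h.
Outlet amounts (n = n₀ + ν ξ):
  B: 831 − 1(630.4) = 200.6
  A: 800 − 1(630.4) = 169.6
  D: 0 + 1(630.4) = 630.4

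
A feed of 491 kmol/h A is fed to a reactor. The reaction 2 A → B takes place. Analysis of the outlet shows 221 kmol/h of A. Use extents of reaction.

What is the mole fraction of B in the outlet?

For A: n = n₀ − 2ξ → 221 = 491 − 2ξ, giving ξ = 135 kmol/h.
Outlet amounts (n = n₀ + ν ξ):
  A: 491 − 2(135) = 221
  B: 0 + 1(135) = 135
Total out = 356 kmol/h; y_B = 135 / 356 = 0.3792.

0.379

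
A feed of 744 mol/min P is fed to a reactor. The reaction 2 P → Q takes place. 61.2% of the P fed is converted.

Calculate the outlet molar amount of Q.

P reacted = 0.612 × 744 = 455.3 mol/min; ν_P = −2, so ξ = 455.3/2 = 227.7 mol/min.
Outlet amounts (n = n₀ + ν ξ):
  P: 744 − 2(227.7) = 288.7
  Q: 0 + 1(227.7) = 227.7

228 mol/min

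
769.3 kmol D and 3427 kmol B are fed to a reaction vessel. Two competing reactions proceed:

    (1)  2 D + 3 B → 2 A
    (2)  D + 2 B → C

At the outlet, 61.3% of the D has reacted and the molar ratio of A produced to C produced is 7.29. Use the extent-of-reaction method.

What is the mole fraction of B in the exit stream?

0.778

Conversion of D: D consumed = 0.613 × 769.3 = 471.6 kmol = 2ξ₁ + 1ξ₂.
Selectivity: 2ξ₁ / (1ξ₂) = 7.29 → ξ₁ = 3.645 ξ₂.
Substitute: (2·3.645 + 1) ξ₂ = 471.6 → ξ₂ = 56.89 kmol, ξ₁ = 207.3 kmol.
Outlet amounts (n = n₀ + Σ ν·ξ):
  D: 769.3 − 2(207.3) − 1(56.89) = 297.7
  B: 3427 − 3(207.3) − 2(56.89) = 2691
  A: 0 + 2(207.3) = 414.7
  C: 0 + 1(56.89) = 56.89
Total out = 3460 kmol; y_B = 2691 / 3460 = 0.7777.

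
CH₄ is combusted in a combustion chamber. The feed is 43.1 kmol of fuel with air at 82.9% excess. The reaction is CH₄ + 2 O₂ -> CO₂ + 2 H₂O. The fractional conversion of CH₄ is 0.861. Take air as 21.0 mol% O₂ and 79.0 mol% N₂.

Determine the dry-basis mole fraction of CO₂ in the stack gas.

Stoichiometric O₂ = 2 × 43.1 = 86.2 kmol; O₂ fed = 86.2 × 1.829 = 157.7 kmol.
N₂ fed = 157.7 × 79/21 = 593.1 kmol.
Fuel reacted = 0.861 × 43.1 → ξ = 37.11 kmol.
Outlet (n = n₀ + ν ξ):
  CH₄: 43.1 − 1(37.11) = 5.991
  O₂: 157.7 − 2(37.11) = 83.44
  N₂: 593.1 (inert)
  CO₂: 0 + 1(37.11) = 37.11
  H₂O: 0 + 2(37.11) = 74.22
Dry total = 719.6 kmol; y_CO₂ (dry) = 37.11 / 719.6 = 0.05157.

0.0516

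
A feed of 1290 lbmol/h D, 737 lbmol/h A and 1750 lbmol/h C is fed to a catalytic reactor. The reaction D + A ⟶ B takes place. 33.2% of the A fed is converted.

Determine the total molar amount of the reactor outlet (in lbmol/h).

3530 lbmol/h

A reacted = 0.332 × 737 = 244.7 lbmol/h; ν_A = −1, so ξ = 244.7/1 = 244.7 lbmol/h.
Outlet amounts (n = n₀ + ν ξ):
  D: 1290 − 1(244.7) = 1045
  A: 737 − 1(244.7) = 492.3
  B: 0 + 1(244.7) = 244.7
  C: 1750 (inert)
Total out = 1045 + 492.3 + 244.7 + 1750 = 3532 lbmol/h.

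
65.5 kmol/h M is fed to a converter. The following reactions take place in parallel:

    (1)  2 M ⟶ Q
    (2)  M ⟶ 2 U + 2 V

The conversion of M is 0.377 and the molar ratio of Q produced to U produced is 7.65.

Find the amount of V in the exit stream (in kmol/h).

Conversion of M: M consumed = 0.377 × 65.5 = 24.69 kmol/h = 2ξ₁ + 1ξ₂.
Selectivity: 1ξ₁ / (2ξ₂) = 7.65 → ξ₁ = 15.3 ξ₂.
Substitute: (2·15.3 + 1) ξ₂ = 24.69 → ξ₂ = 0.7814 kmol/h, ξ₁ = 11.96 kmol/h.
Outlet amounts (n = n₀ + Σ ν·ξ):
  M: 65.5 − 2(11.96) − 1(0.7814) = 40.81
  Q: 0 + 1(11.96) = 11.96
  U: 0 + 2(0.7814) = 1.563
  V: 0 + 2(0.7814) = 1.563

1.56 kmol/h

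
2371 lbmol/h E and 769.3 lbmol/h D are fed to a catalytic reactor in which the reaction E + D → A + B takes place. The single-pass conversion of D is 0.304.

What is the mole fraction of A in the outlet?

0.0745

D reacted = 0.304 × 769.3 = 233.9 lbmol/h; ν_D = −1, so ξ = 233.9/1 = 233.9 lbmol/h.
Outlet amounts (n = n₀ + ν ξ):
  E: 2371 − 1(233.9) = 2137
  D: 769.3 − 1(233.9) = 535.4
  A: 0 + 1(233.9) = 233.9
  B: 0 + 1(233.9) = 233.9
Total out = 3140 lbmol/h; y_A = 233.9 / 3140 = 0.07447.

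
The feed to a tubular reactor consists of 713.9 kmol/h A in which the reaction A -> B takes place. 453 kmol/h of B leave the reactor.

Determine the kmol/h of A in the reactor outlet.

261 kmol/h

For B: n = n₀ + 1ξ → 453 = 0 + 1ξ, giving ξ = 453 kmol/h.
Outlet amounts (n = n₀ + ν ξ):
  A: 713.9 − 1(453) = 260.9
  B: 0 + 1(453) = 453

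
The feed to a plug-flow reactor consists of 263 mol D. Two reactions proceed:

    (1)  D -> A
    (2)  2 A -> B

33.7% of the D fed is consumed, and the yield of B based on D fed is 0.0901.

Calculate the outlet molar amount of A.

41.2 mol

Conversion of D: D consumed = 1ξ₁ = 0.337 × 263 → ξ₁ = 88.63 mol.
Yield of B: 1ξ₂ / 263 = 0.0901 → ξ₂ = 23.7 mol.
Outlet amounts (n = n₀ + Σ ν·ξ):
  D: 263 − 1(88.63) = 174.4
  A: 0 + 1(88.63) − 2(23.7) = 41.24
  B: 0 + 1(23.7) = 23.7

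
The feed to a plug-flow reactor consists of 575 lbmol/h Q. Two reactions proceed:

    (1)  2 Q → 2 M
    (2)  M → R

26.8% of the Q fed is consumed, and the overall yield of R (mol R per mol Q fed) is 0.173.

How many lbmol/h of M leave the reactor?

54.6 lbmol/h

Conversion of Q: Q consumed = 2ξ₁ = 0.268 × 575 → ξ₁ = 77.05 lbmol/h.
Yield of R: 1ξ₂ / 575 = 0.173 → ξ₂ = 99.47 lbmol/h.
Outlet amounts (n = n₀ + Σ ν·ξ):
  Q: 575 − 2(77.05) = 420.9
  M: 0 + 2(77.05) − 1(99.47) = 54.63
  R: 0 + 1(99.47) = 99.47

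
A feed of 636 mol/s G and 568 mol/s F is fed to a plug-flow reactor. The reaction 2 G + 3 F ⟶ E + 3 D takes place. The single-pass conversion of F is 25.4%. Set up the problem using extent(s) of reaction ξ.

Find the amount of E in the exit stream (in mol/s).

48.1 mol/s

F reacted = 0.254 × 568 = 144.3 mol/s; ν_F = −3, so ξ = 144.3/3 = 48.09 mol/s.
Outlet amounts (n = n₀ + ν ξ):
  G: 636 − 2(48.09) = 539.8
  F: 568 − 3(48.09) = 423.7
  E: 0 + 1(48.09) = 48.09
  D: 0 + 3(48.09) = 144.3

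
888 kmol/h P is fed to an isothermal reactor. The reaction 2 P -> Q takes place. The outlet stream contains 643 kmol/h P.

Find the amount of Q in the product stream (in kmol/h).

For P: n = n₀ − 2ξ → 643 = 888 − 2ξ, giving ξ = 122.5 kmol/h.
Outlet amounts (n = n₀ + ν ξ):
  P: 888 − 2(122.5) = 643
  Q: 0 + 1(122.5) = 122.5

122 kmol/h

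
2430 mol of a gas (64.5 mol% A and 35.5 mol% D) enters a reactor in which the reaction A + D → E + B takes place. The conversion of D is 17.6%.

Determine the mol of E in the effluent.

152 mol

D reacted = 0.176 × 862.6 = 151.8 mol; ν_D = −1, so ξ = 151.8/1 = 151.8 mol.
Outlet amounts (n = n₀ + ν ξ):
  A: 1567 − 1(151.8) = 1416
  D: 862.6 − 1(151.8) = 710.8
  E: 0 + 1(151.8) = 151.8
  B: 0 + 1(151.8) = 151.8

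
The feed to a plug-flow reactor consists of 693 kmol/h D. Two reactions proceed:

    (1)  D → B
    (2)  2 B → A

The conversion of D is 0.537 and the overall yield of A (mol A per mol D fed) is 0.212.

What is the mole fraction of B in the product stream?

Conversion of D: D consumed = 1ξ₁ = 0.537 × 693 → ξ₁ = 372.1 kmol/h.
Yield of A: 1ξ₂ / 693 = 0.212 → ξ₂ = 146.9 kmol/h.
Outlet amounts (n = n₀ + Σ ν·ξ):
  D: 693 − 1(372.1) = 320.9
  B: 0 + 1(372.1) − 2(146.9) = 78.31
  A: 0 + 1(146.9) = 146.9
Total out = 546.1 kmol/h; y_B = 78.31 / 546.1 = 0.1434.

0.143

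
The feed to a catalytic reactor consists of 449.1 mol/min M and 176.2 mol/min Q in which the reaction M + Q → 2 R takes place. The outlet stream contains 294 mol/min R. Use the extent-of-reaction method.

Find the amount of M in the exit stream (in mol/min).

For R: n = n₀ + 2ξ → 294 = 0 + 2ξ, giving ξ = 147 mol/min.
Outlet amounts (n = n₀ + ν ξ):
  M: 449.1 − 1(147) = 302.1
  Q: 176.2 − 1(147) = 29.2
  R: 0 + 2(147) = 294

302 mol/min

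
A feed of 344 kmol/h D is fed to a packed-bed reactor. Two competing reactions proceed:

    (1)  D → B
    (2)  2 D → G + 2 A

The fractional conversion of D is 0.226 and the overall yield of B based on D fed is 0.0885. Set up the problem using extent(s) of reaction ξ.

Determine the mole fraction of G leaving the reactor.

0.0643

Yield of B: 1ξ₁ / 344 = 0.0885 → ξ₁ = 30.44 kmol/h.
Conversion of D: 1ξ₁ + 2ξ₂ = 0.226 × 344 = 77.74 → ξ₂ = 23.65 kmol/h.
Outlet amounts (n = n₀ + Σ ν·ξ):
  D: 344 − 1(30.44) − 2(23.65) = 266.3
  B: 0 + 1(30.44) = 30.44
  G: 0 + 1(23.65) = 23.65
  A: 0 + 2(23.65) = 47.3
Total out = 367.6 kmol/h; y_G = 23.65 / 367.6 = 0.06433.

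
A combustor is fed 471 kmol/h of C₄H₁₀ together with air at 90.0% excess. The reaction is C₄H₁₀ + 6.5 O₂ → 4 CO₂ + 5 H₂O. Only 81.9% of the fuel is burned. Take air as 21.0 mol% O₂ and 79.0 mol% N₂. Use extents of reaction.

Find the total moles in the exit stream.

Stoichiometric O₂ = 6.5 × 471 = 3062 kmol/h; O₂ fed = 3062 × 1.900 = 5817 kmol/h.
N₂ fed = 5817 × 79/21 = 21880 kmol/h.
Fuel reacted = 0.819 × 471 → ξ = 385.7 kmol/h.
Outlet (n = n₀ + ν ξ):
  C₄H₁₀: 471 − 1(385.7) = 85.25
  O₂: 5817 − 6.5(385.7) = 3309
  N₂: 21880 (inert)
  CO₂: 0 + 4(385.7) = 1543
  H₂O: 0 + 5(385.7) = 1929
Total out = 85.25 + 3309 + 21880 + 1543 + 1929 = 28750 kmol/h.

28700 kmol/h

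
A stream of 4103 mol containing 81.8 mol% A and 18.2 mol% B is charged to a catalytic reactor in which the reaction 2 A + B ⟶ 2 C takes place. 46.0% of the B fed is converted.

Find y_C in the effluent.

0.183

B reacted = 0.46 × 746.7 = 343.5 mol; ν_B = −1, so ξ = 343.5/1 = 343.5 mol.
Outlet amounts (n = n₀ + ν ξ):
  A: 3356 − 2(343.5) = 2669
  B: 746.7 − 1(343.5) = 403.2
  C: 0 + 2(343.5) = 687
Total out = 3759 mol; y_C = 687 / 3759 = 0.1827.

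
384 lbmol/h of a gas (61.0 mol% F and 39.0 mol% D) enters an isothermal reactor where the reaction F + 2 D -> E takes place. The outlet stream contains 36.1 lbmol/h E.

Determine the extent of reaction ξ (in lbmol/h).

ξ = 36.1 lbmol/h

For E: n = n₀ + 1ξ → 36.1 = 0 + 1ξ, giving ξ = 36.1 lbmol/h.
Outlet amounts (n = n₀ + ν ξ):
  F: 234.2 − 1(36.1) = 198.1
  D: 149.8 − 2(36.1) = 77.56
  E: 0 + 1(36.1) = 36.1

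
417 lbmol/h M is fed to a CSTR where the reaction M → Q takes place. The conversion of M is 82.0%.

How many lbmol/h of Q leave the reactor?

M reacted = 0.82 × 417 = 341.9 lbmol/h; ν_M = −1, so ξ = 341.9/1 = 341.9 lbmol/h.
Outlet amounts (n = n₀ + ν ξ):
  M: 417 − 1(341.9) = 75.06
  Q: 0 + 1(341.9) = 341.9

342 lbmol/h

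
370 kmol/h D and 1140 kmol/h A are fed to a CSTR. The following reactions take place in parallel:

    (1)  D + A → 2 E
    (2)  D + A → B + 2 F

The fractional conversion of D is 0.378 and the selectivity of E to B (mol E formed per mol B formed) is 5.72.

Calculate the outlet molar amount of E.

Conversion of D: D consumed = 0.378 × 370 = 139.9 kmol/h = 1ξ₁ + 1ξ₂.
Selectivity: 2ξ₁ / (1ξ₂) = 5.72 → ξ₁ = 2.86 ξ₂.
Substitute: (1·2.86 + 1) ξ₂ = 139.9 → ξ₂ = 36.23 kmol/h, ξ₁ = 103.6 kmol/h.
Outlet amounts (n = n₀ + Σ ν·ξ):
  D: 370 − 1(103.6) − 1(36.23) = 230.1
  A: 1140 − 1(103.6) − 1(36.23) = 1000
  E: 0 + 2(103.6) = 207.3
  B: 0 + 1(36.23) = 36.23
  F: 0 + 2(36.23) = 72.47

207 kmol/h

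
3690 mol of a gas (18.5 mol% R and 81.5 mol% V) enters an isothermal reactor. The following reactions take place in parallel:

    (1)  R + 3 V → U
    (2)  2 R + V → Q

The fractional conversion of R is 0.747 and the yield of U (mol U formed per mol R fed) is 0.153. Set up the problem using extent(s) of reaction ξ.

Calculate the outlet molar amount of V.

2490 mol

Yield of U: 1ξ₁ / 682.6 = 0.153 → ξ₁ = 104.4 mol.
Conversion of R: 1ξ₁ + 2ξ₂ = 0.747 × 682.6 = 509.9 → ξ₂ = 202.7 mol.
Outlet amounts (n = n₀ + Σ ν·ξ):
  R: 682.6 − 1(104.4) − 2(202.7) = 172.7
  V: 3007 − 3(104.4) − 1(202.7) = 2491
  U: 0 + 1(104.4) = 104.4
  Q: 0 + 1(202.7) = 202.7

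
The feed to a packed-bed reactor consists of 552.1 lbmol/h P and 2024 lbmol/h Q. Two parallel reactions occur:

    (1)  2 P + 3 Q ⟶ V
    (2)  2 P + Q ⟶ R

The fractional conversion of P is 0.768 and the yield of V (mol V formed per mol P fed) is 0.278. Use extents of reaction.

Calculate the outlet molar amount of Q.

1510 lbmol/h

Yield of V: 1ξ₁ / 552.1 = 0.278 → ξ₁ = 153.5 lbmol/h.
Conversion of P: 2ξ₁ + 2ξ₂ = 0.768 × 552.1 = 424 → ξ₂ = 58.52 lbmol/h.
Outlet amounts (n = n₀ + Σ ν·ξ):
  P: 552.1 − 2(153.5) − 2(58.52) = 128.1
  Q: 2024 − 3(153.5) − 1(58.52) = 1505
  V: 0 + 1(153.5) = 153.5
  R: 0 + 1(58.52) = 58.52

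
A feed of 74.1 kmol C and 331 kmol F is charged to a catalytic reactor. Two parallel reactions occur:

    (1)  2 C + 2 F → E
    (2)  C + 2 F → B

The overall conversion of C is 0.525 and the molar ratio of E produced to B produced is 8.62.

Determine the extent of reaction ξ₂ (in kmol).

Conversion of C: C consumed = 0.525 × 74.1 = 38.9 kmol = 2ξ₁ + 1ξ₂.
Selectivity: 1ξ₁ / (1ξ₂) = 8.62 → ξ₁ = 8.62 ξ₂.
Substitute: (2·8.62 + 1) ξ₂ = 38.9 → ξ₂ = 2.133 kmol, ξ₁ = 18.38 kmol.
Outlet amounts (n = n₀ + Σ ν·ξ):
  C: 74.1 − 2(18.38) − 1(2.133) = 35.2
  F: 331 − 2(18.38) − 2(2.133) = 290
  E: 0 + 1(18.38) = 18.38
  B: 0 + 1(2.133) = 2.133

ξ₂ = 2.13 kmol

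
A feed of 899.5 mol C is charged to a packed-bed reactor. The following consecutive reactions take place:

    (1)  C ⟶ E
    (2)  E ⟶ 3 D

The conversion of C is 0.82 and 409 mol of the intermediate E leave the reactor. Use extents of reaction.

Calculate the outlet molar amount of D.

986 mol

Conversion of C: C consumed = 1ξ₁ = 0.82 × 899.5 → ξ₁ = 737.6 mol.
E balance: n_E = 0 + 1ξ₁ − 1ξ₂ = 409 → ξ₂ = (1·737.6 − 409)/1 = 328.6 mol.
Outlet amounts (n = n₀ + Σ ν·ξ):
  C: 899.5 − 1(737.6) = 161.9
  E: 0 + 1(737.6) − 1(328.6) = 409
  D: 0 + 3(328.6) = 985.8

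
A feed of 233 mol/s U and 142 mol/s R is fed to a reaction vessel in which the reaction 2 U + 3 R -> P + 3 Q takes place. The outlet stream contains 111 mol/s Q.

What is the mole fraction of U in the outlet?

0.47

For Q: n = n₀ + 3ξ → 111 = 0 + 3ξ, giving ξ = 37 mol/s.
Outlet amounts (n = n₀ + ν ξ):
  U: 233 − 2(37) = 159
  R: 142 − 3(37) = 31
  P: 0 + 1(37) = 37
  Q: 0 + 3(37) = 111
Total out = 338 mol/s; y_U = 159 / 338 = 0.4704.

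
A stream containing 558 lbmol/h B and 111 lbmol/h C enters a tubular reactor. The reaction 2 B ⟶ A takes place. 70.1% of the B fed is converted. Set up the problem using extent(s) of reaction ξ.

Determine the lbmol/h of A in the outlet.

B reacted = 0.701 × 558 = 391.2 lbmol/h; ν_B = −2, so ξ = 391.2/2 = 195.6 lbmol/h.
Outlet amounts (n = n₀ + ν ξ):
  B: 558 − 2(195.6) = 166.8
  A: 0 + 1(195.6) = 195.6
  C: 111 (inert)

196 lbmol/h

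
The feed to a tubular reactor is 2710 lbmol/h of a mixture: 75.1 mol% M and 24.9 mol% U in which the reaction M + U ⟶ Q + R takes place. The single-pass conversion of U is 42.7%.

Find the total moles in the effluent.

U reacted = 0.427 × 674.8 = 288.1 lbmol/h; ν_U = −1, so ξ = 288.1/1 = 288.1 lbmol/h.
Outlet amounts (n = n₀ + ν ξ):
  M: 2035 − 1(288.1) = 1747
  U: 674.8 − 1(288.1) = 386.7
  Q: 0 + 1(288.1) = 288.1
  R: 0 + 1(288.1) = 288.1
Total out = 1747 + 386.7 + 288.1 + 288.1 = 2710 lbmol/h.

2710 lbmol/h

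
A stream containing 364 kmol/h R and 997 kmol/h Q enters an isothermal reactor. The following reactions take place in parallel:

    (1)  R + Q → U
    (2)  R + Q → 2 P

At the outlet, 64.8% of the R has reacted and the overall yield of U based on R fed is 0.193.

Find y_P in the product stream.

0.257

Yield of U: 1ξ₁ / 364 = 0.193 → ξ₁ = 70.25 kmol/h.
Conversion of R: 1ξ₁ + 1ξ₂ = 0.648 × 364 = 235.9 → ξ₂ = 165.6 kmol/h.
Outlet amounts (n = n₀ + Σ ν·ξ):
  R: 364 − 1(70.25) − 1(165.6) = 128.1
  Q: 997 − 1(70.25) − 1(165.6) = 761.1
  U: 0 + 1(70.25) = 70.25
  P: 0 + 2(165.6) = 331.2
Total out = 1291 kmol/h; y_P = 331.2 / 1291 = 0.2566.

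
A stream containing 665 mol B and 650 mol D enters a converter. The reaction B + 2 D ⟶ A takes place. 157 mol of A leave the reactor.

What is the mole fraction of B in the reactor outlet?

0.507

For A: n = n₀ + 1ξ → 157 = 0 + 1ξ, giving ξ = 157 mol.
Outlet amounts (n = n₀ + ν ξ):
  B: 665 − 1(157) = 508
  D: 650 − 2(157) = 336
  A: 0 + 1(157) = 157
Total out = 1001 mol; y_B = 508 / 1001 = 0.5075.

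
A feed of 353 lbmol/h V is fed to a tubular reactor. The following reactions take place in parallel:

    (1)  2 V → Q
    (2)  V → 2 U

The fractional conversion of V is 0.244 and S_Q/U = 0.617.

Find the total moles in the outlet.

Conversion of V: V consumed = 0.244 × 353 = 86.13 lbmol/h = 2ξ₁ + 1ξ₂.
Selectivity: 1ξ₁ / (2ξ₂) = 0.617 → ξ₁ = 1.234 ξ₂.
Substitute: (2·1.234 + 1) ξ₂ = 86.13 → ξ₂ = 24.84 lbmol/h, ξ₁ = 30.65 lbmol/h.
Outlet amounts (n = n₀ + Σ ν·ξ):
  V: 353 − 2(30.65) − 1(24.84) = 266.9
  Q: 0 + 1(30.65) = 30.65
  U: 0 + 2(24.84) = 49.67
Total out = 266.9 + 30.65 + 49.67 = 347.2 lbmol/h.

347 lbmol/h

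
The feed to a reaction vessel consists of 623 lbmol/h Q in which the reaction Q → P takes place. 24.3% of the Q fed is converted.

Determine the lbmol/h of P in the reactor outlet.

Q reacted = 0.243 × 623 = 151.4 lbmol/h; ν_Q = −1, so ξ = 151.4/1 = 151.4 lbmol/h.
Outlet amounts (n = n₀ + ν ξ):
  Q: 623 − 1(151.4) = 471.6
  P: 0 + 1(151.4) = 151.4

151 lbmol/h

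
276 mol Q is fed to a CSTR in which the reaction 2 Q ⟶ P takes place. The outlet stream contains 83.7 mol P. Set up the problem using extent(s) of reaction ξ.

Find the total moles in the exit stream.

192 mol

For P: n = n₀ + 1ξ → 83.7 = 0 + 1ξ, giving ξ = 83.7 mol.
Outlet amounts (n = n₀ + ν ξ):
  Q: 276 − 2(83.7) = 108.6
  P: 0 + 1(83.7) = 83.7
Total out = 108.6 + 83.7 = 192.3 mol.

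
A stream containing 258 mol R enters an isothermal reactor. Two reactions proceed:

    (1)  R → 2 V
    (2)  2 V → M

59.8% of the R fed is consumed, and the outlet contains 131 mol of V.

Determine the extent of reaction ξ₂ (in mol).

ξ₂ = 88.8 mol

Conversion of R: R consumed = 1ξ₁ = 0.598 × 258 → ξ₁ = 154.3 mol.
V balance: n_V = 0 + 2ξ₁ − 2ξ₂ = 131 → ξ₂ = (2·154.3 − 131)/2 = 88.78 mol.
Outlet amounts (n = n₀ + Σ ν·ξ):
  R: 258 − 1(154.3) = 103.7
  V: 0 + 2(154.3) − 2(88.78) = 131
  M: 0 + 1(88.78) = 88.78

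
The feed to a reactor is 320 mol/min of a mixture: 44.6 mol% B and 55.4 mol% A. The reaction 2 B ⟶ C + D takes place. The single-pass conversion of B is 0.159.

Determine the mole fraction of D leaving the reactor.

B reacted = 0.159 × 142.7 = 22.69 mol/min; ν_B = −2, so ξ = 22.69/2 = 11.35 mol/min.
Outlet amounts (n = n₀ + ν ξ):
  B: 142.7 − 2(11.35) = 120
  C: 0 + 1(11.35) = 11.35
  D: 0 + 1(11.35) = 11.35
  A: 177.3 (inert)
Total out = 320 mol/min; y_D = 11.35 / 320 = 0.03546.

0.0355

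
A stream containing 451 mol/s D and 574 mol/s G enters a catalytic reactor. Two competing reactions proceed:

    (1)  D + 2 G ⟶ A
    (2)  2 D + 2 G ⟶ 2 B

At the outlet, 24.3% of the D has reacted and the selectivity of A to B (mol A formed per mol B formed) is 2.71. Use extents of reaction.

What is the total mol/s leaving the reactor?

Conversion of D: D consumed = 0.243 × 451 = 109.6 mol/s = 1ξ₁ + 2ξ₂.
Selectivity: 1ξ₁ / (2ξ₂) = 2.71 → ξ₁ = 5.42 ξ₂.
Substitute: (1·5.42 + 2) ξ₂ = 109.6 → ξ₂ = 14.77 mol/s, ξ₁ = 80.05 mol/s.
Outlet amounts (n = n₀ + Σ ν·ξ):
  D: 451 − 1(80.05) − 2(14.77) = 341.4
  G: 574 − 2(80.05) − 2(14.77) = 384.4
  A: 0 + 1(80.05) = 80.05
  B: 0 + 2(14.77) = 29.54
Total out = 341.4 + 384.4 + 80.05 + 29.54 = 835.4 mol/s.

835 mol/s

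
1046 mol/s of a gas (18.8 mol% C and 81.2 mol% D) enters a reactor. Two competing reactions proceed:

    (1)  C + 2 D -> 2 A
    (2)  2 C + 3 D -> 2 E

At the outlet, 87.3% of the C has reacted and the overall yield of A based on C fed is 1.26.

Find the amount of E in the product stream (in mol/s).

Yield of A: 2ξ₁ / 196.6 = 1.26 → ξ₁ = 123.9 mol/s.
Conversion of C: 1ξ₁ + 2ξ₂ = 0.873 × 196.6 = 171.7 → ξ₂ = 23.89 mol/s.
Outlet amounts (n = n₀ + Σ ν·ξ):
  C: 196.6 − 1(123.9) − 2(23.89) = 24.97
  D: 849.4 − 2(123.9) − 3(23.89) = 529.9
  A: 0 + 2(123.9) = 247.8
  E: 0 + 2(23.89) = 47.79

47.8 mol/s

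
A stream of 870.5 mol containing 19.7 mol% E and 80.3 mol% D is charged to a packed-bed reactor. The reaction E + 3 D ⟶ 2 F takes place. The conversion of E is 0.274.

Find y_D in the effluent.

E reacted = 0.274 × 171.5 = 46.99 mol; ν_E = −1, so ξ = 46.99/1 = 46.99 mol.
Outlet amounts (n = n₀ + ν ξ):
  E: 171.5 − 1(46.99) = 124.5
  D: 699 − 3(46.99) = 558
  F: 0 + 2(46.99) = 93.98
Total out = 776.5 mol; y_D = 558 / 776.5 = 0.7186.

0.719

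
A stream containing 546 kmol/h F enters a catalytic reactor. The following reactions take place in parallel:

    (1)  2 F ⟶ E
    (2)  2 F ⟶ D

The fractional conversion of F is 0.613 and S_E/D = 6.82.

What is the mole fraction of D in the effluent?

Conversion of F: F consumed = 0.613 × 546 = 334.7 kmol/h = 2ξ₁ + 2ξ₂.
Selectivity: 1ξ₁ / (1ξ₂) = 6.82 → ξ₁ = 6.82 ξ₂.
Substitute: (2·6.82 + 2) ξ₂ = 334.7 → ξ₂ = 21.4 kmol/h, ξ₁ = 145.9 kmol/h.
Outlet amounts (n = n₀ + Σ ν·ξ):
  F: 546 − 2(145.9) − 2(21.4) = 211.3
  E: 0 + 1(145.9) = 145.9
  D: 0 + 1(21.4) = 21.4
Total out = 378.7 kmol/h; y_D = 21.4 / 378.7 = 0.05652.

0.0565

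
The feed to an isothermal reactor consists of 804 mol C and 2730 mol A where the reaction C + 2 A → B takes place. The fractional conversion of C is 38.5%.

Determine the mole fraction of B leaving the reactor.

0.106

C reacted = 0.385 × 804 = 309.5 mol; ν_C = −1, so ξ = 309.5/1 = 309.5 mol.
Outlet amounts (n = n₀ + ν ξ):
  C: 804 − 1(309.5) = 494.5
  A: 2730 − 2(309.5) = 2111
  B: 0 + 1(309.5) = 309.5
Total out = 2915 mol; y_B = 309.5 / 2915 = 0.1062.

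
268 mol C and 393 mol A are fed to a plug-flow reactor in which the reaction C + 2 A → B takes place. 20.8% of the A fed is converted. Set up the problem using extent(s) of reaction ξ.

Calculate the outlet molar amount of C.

227 mol

A reacted = 0.208 × 393 = 81.74 mol; ν_A = −2, so ξ = 81.74/2 = 40.87 mol.
Outlet amounts (n = n₀ + ν ξ):
  C: 268 − 1(40.87) = 227.1
  A: 393 − 2(40.87) = 311.3
  B: 0 + 1(40.87) = 40.87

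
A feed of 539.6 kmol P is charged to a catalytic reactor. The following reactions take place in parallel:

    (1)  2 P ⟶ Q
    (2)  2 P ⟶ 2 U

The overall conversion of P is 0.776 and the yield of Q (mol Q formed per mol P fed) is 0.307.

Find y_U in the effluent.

0.234

Yield of Q: 1ξ₁ / 539.6 = 0.307 → ξ₁ = 165.7 kmol.
Conversion of P: 2ξ₁ + 2ξ₂ = 0.776 × 539.6 = 418.7 → ξ₂ = 43.71 kmol.
Outlet amounts (n = n₀ + Σ ν·ξ):
  P: 539.6 − 2(165.7) − 2(43.71) = 120.9
  Q: 0 + 1(165.7) = 165.7
  U: 0 + 2(43.71) = 87.42
Total out = 373.9 kmol; y_U = 87.42 / 373.9 = 0.2338.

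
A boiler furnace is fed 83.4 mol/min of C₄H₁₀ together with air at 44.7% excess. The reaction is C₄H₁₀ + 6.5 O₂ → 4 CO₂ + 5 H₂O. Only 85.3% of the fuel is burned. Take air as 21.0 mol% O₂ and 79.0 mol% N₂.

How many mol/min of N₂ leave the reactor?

2950 mol/min

Stoichiometric O₂ = 6.5 × 83.4 = 542.1 mol/min; O₂ fed = 542.1 × 1.447 = 784.4 mol/min.
N₂ fed = 784.4 × 79/21 = 2951 mol/min.
Fuel reacted = 0.853 × 83.4 → ξ = 71.14 mol/min.
Outlet (n = n₀ + ν ξ):
  C₄H₁₀: 83.4 − 1(71.14) = 12.26
  O₂: 784.4 − 6.5(71.14) = 322
  N₂: 2951 (inert)
  CO₂: 0 + 4(71.14) = 284.6
  H₂O: 0 + 5(71.14) = 355.7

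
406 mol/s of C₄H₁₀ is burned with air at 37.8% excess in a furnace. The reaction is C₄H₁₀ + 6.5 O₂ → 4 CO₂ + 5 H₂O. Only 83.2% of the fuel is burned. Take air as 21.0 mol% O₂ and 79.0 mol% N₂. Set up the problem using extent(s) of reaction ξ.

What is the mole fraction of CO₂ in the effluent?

Stoichiometric O₂ = 6.5 × 406 = 2639 mol/s; O₂ fed = 2639 × 1.378 = 3637 mol/s.
N₂ fed = 3637 × 79/21 = 13680 mol/s.
Fuel reacted = 0.832 × 406 → ξ = 337.8 mol/s.
Outlet (n = n₀ + ν ξ):
  C₄H₁₀: 406 − 1(337.8) = 68.21
  O₂: 3637 − 6.5(337.8) = 1441
  N₂: 13680 (inert)
  CO₂: 0 + 4(337.8) = 1351
  H₂O: 0 + 5(337.8) = 1689
Total out = 18230 mol/s; y_CO₂ = 1351 / 18230 = 0.07412.

0.0741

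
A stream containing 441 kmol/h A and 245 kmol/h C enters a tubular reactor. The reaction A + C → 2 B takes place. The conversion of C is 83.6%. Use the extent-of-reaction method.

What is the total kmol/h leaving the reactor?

686 kmol/h

C reacted = 0.836 × 245 = 204.8 kmol/h; ν_C = −1, so ξ = 204.8/1 = 204.8 kmol/h.
Outlet amounts (n = n₀ + ν ξ):
  A: 441 − 1(204.8) = 236.2
  C: 245 − 1(204.8) = 40.18
  B: 0 + 2(204.8) = 409.6
Total out = 236.2 + 40.18 + 409.6 = 686 kmol/h.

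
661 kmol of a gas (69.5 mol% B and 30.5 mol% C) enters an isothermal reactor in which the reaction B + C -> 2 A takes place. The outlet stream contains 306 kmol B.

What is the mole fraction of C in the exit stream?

For B: n = n₀ − 1ξ → 306 = 459.4 − 1ξ, giving ξ = 153.4 kmol.
Outlet amounts (n = n₀ + ν ξ):
  B: 459.4 − 1(153.4) = 306
  C: 201.6 − 1(153.4) = 48.21
  A: 0 + 2(153.4) = 306.8
Total out = 661 kmol; y_C = 48.21 / 661 = 0.07293.

0.0729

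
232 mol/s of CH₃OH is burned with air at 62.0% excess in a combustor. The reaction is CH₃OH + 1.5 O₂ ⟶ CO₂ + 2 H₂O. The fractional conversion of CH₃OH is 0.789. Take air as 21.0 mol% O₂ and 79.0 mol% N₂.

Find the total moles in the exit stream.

Stoichiometric O₂ = 1.5 × 232 = 348 mol/s; O₂ fed = 348 × 1.620 = 563.8 mol/s.
N₂ fed = 563.8 × 79/21 = 2121 mol/s.
Fuel reacted = 0.789 × 232 → ξ = 183 mol/s.
Outlet (n = n₀ + ν ξ):
  CH₃OH: 232 − 1(183) = 48.95
  O₂: 563.8 − 1.5(183) = 289.2
  N₂: 2121 (inert)
  CO₂: 0 + 1(183) = 183
  H₂O: 0 + 2(183) = 366.1
Total out = 48.95 + 289.2 + 2121 + 183 + 366.1 = 3008 mol/s.

3010 mol/s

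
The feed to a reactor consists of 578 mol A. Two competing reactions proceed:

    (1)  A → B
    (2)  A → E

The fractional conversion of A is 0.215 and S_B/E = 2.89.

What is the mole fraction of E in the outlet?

0.0553

Conversion of A: A consumed = 0.215 × 578 = 124.3 mol = 1ξ₁ + 1ξ₂.
Selectivity: 1ξ₁ / (1ξ₂) = 2.89 → ξ₁ = 2.89 ξ₂.
Substitute: (1·2.89 + 1) ξ₂ = 124.3 → ξ₂ = 31.95 mol, ξ₁ = 92.32 mol.
Outlet amounts (n = n₀ + Σ ν·ξ):
  A: 578 − 1(92.32) − 1(31.95) = 453.7
  B: 0 + 1(92.32) = 92.32
  E: 0 + 1(31.95) = 31.95
Total out = 578 mol; y_E = 31.95 / 578 = 0.05527.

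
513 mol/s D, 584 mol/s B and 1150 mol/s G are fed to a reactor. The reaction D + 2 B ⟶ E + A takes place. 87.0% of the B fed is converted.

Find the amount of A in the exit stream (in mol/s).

B reacted = 0.87 × 584 = 508.1 mol/s; ν_B = −2, so ξ = 508.1/2 = 254 mol/s.
Outlet amounts (n = n₀ + ν ξ):
  D: 513 − 1(254) = 259
  B: 584 − 2(254) = 75.92
  E: 0 + 1(254) = 254
  A: 0 + 1(254) = 254
  G: 1150 (inert)

254 mol/s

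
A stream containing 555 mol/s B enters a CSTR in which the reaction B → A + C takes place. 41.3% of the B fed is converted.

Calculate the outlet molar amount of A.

229 mol/s

B reacted = 0.413 × 555 = 229.2 mol/s; ν_B = −1, so ξ = 229.2/1 = 229.2 mol/s.
Outlet amounts (n = n₀ + ν ξ):
  B: 555 − 1(229.2) = 325.8
  A: 0 + 1(229.2) = 229.2
  C: 0 + 1(229.2) = 229.2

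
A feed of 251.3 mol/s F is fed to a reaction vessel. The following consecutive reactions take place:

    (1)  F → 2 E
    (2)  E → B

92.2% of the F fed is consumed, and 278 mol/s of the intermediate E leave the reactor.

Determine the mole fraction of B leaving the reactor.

Conversion of F: F consumed = 1ξ₁ = 0.922 × 251.3 → ξ₁ = 231.7 mol/s.
E balance: n_E = 0 + 2ξ₁ − 1ξ₂ = 278 → ξ₂ = (2·231.7 − 278)/1 = 185.4 mol/s.
Outlet amounts (n = n₀ + Σ ν·ξ):
  F: 251.3 − 1(231.7) = 19.6
  E: 0 + 2(231.7) − 1(185.4) = 278
  B: 0 + 1(185.4) = 185.4
Total out = 483 mol/s; y_B = 185.4 / 483 = 0.3838.

0.384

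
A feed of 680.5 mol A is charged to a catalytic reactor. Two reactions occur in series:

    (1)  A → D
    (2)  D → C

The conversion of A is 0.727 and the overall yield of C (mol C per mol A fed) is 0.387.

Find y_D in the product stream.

Conversion of A: A consumed = 1ξ₁ = 0.727 × 680.5 → ξ₁ = 494.7 mol.
Yield of C: 1ξ₂ / 680.5 = 0.387 → ξ₂ = 263.4 mol.
Outlet amounts (n = n₀ + Σ ν·ξ):
  A: 680.5 − 1(494.7) = 185.8
  D: 0 + 1(494.7) − 1(263.4) = 231.4
  C: 0 + 1(263.4) = 263.4
Total out = 680.5 mol; y_D = 231.4 / 680.5 = 0.34.

0.34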